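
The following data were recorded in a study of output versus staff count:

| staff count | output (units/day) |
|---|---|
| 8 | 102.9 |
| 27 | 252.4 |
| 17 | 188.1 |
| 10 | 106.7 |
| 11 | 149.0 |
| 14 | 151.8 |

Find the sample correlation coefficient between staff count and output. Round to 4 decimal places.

n = 6, Σx = 87, Σy = 950.9, Σxy = 15666.9, Σx² = 1499, Σy² = 166304.91
Sxx = Σx² − (Σx)²/n = 1499 − 1261.5 = 237.5
Sxy = Σxy − (Σx)(Σy)/n = 15666.9 − 13788.05 = 1878.85
Syy = Σy² − (Σy)²/n = 166304.91 − 150701.801667 = 15603.108333
r = Sxy/√(Sxx·Syy) = 1878.85/√(3705738.229167) = 1878.85/1925.029410 = 0.976011

0.9760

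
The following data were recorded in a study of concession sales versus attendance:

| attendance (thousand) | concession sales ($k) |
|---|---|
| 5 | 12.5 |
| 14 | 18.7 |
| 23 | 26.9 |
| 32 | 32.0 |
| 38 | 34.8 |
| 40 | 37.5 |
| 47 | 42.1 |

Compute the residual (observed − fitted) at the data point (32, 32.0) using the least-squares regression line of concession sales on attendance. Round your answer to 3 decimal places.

n = 7, Σx = 199, Σy = 204.5, Σxy = 6768.1, Σx² = 7027
Sxx = Σx² − (Σx)²/n = 7027 − 5657.285714 = 1369.714286
Sxy = Σxy − (Σx)(Σy)/n = 6768.1 − 5813.642857 = 954.457143
b = Sxy/Sxx = 954.457143/1369.714286 = 0.696829
a = ȳ − b·x̄ = 29.214286 − 0.696829·28.428571 = 9.404422
ŷ(32) = 9.404422 + 0.696829·32 = 31.702962
residual = y − ŷ = 32.0 − 31.702962 = 0.297038

0.297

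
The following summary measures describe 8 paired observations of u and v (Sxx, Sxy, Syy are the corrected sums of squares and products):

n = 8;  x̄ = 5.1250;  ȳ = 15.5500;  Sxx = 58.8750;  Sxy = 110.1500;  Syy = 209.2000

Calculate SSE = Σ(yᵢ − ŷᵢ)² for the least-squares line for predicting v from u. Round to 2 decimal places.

b = Sxy/Sxx = 110.15/58.875 = 1.870913
SSE = Syy − b·Sxy = 209.2 − 1.870913·110.15 = 3.118938

3.12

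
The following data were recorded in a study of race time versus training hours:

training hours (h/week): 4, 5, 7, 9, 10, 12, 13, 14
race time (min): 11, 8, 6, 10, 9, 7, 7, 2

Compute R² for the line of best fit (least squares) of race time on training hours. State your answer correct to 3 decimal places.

0.410

n = 8, Σx = 74, Σy = 60, Σxy = 509, Σx² = 780, Σy² = 504
Sxx = Σx² − (Σx)²/n = 780 − 684.5 = 95.5
Sxy = Σxy − (Σx)(Σy)/n = 509 − 555 = -46
Syy = Σy² − (Σy)²/n = 504 − 450 = 54
R² = Sxy²/(Sxx·Syy) = (-46)²/(95.5·54) = 0.410316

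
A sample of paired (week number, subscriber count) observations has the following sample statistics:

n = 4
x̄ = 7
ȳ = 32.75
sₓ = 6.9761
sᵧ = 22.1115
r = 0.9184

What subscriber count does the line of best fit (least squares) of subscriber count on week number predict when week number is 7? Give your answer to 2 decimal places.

b = r · sᵧ/sₓ = 0.9184 · 22.1115/6.9761 = 2.910968
a = ȳ − b·x̄ = 32.75 − 2.910968·7 = 12.373226
ŷ(7) = a + b·7 = 12.373226 + 2.910968·7 = 32.75

32.75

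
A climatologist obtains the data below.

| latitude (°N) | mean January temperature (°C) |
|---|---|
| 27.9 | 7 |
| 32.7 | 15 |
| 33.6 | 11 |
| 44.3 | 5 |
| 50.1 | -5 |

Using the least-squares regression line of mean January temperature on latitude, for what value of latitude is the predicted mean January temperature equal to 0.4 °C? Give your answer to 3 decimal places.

n = 5, Σx = 188.6, Σy = 33, Σxy = 1026.4, Σx² = 7449.16
Sxx = Σx² − (Σx)²/n = 7449.16 − 7113.992 = 335.168
Sxy = Σxy − (Σx)(Σy)/n = 1026.4 − 1244.76 = -218.36
b = Sxy/Sxx = -218.36/335.168 = -0.651494
a = ȳ − b·x̄ = 6.6 − (-0.651494)·37.72 = 31.174360
Set a + b·x = 0.4: x = (0.4 − 31.174360) / (-0.651494) = 47.236585

47.237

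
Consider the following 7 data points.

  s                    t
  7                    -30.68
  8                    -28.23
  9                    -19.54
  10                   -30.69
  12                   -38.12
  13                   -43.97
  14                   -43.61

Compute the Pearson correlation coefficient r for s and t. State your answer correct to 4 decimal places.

-0.8120

n = 7, Σx = 73, Σy = -234.84, Σxy = -2562.95, Σx² = 803, Σy² = 8350.2104
Sxx = Σx² − (Σx)²/n = 803 − 761.285714 = 41.714286
Sxy = Σxy − (Σx)(Σy)/n = -2562.95 − (-2449.045714) = -113.904286
Syy = Σy² − (Σy)²/n = 8350.2104 − 7878.546514 = 471.663886
r = Sxy/√(Sxx·Syy) = -113.904286/√(19675.122090) = -113.904286/140.268037 = -0.812047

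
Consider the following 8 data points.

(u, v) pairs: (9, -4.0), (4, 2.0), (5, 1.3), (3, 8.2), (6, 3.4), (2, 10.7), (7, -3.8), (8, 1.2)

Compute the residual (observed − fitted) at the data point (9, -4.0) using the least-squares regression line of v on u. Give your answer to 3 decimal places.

0.008

n = 8, Σx = 44, Σy = 19, Σxy = 27.9, Σx² = 284
Sxx = Σx² − (Σx)²/n = 284 − 242 = 42
Sxy = Σxy − (Σx)(Σy)/n = 27.9 − 104.5 = -76.6
b = Sxy/Sxx = -76.6/42 = -1.823810
a = ȳ − b·x̄ = 2.375 − (-1.823810)·5.5 = 12.405952
ŷ(9) = 12.405952 + (-1.823810)·9 = -4.008333
residual = y − ŷ = -4.0 − (-4.008333) = 0.008333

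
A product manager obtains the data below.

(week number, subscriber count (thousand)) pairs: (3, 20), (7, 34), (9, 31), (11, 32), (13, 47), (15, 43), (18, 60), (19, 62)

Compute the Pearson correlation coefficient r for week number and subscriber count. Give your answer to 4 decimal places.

n = 8, Σx = 95, Σy = 329, Σxy = 4443, Σx² = 1339, Σy² = 15043
Sxx = Σx² − (Σx)²/n = 1339 − 1128.125 = 210.875
Sxy = Σxy − (Σx)(Σy)/n = 4443 − 3906.875 = 536.125
Syy = Σy² − (Σy)²/n = 15043 − 13530.125 = 1512.875
r = Sxy/√(Sxx·Syy) = 536.125/√(319027.515625) = 536.125/564.825208 = 0.949187

0.9492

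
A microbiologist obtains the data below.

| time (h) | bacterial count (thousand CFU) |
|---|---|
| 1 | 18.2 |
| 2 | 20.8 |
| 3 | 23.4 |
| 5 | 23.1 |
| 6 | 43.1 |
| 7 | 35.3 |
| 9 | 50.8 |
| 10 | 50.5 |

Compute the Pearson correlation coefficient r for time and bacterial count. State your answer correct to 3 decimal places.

n = 8, Σx = 43, Σy = 265.2, Σxy = 1713.4, Σx² = 305, Σy² = 10079.64
Sxx = Σx² − (Σx)²/n = 305 − 231.125 = 73.875
Sxy = Σxy − (Σx)(Σy)/n = 1713.4 − 1425.45 = 287.95
Syy = Σy² − (Σy)²/n = 10079.64 − 8791.38 = 1288.26
r = Sxy/√(Sxx·Syy) = 287.95/√(95170.2075) = 287.95/308.496690 = 0.933397

0.933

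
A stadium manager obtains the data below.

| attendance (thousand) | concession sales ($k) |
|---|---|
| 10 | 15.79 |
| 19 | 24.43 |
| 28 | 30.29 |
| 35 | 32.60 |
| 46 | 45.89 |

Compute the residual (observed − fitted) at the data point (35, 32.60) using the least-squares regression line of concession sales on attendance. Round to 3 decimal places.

n = 5, Σx = 138, Σy = 149, Σxy = 4722.13, Σx² = 4586
Sxx = Σx² − (Σx)²/n = 4586 − 3808.8 = 777.2
Sxy = Σxy − (Σx)(Σy)/n = 4722.13 − 4112.4 = 609.73
b = Sxy/Sxx = 609.73/777.2 = 0.784521
a = ȳ − b·x̄ = 29.8 − 0.784521·27.6 = 8.147210
ŷ(35) = 8.147210 + 0.784521·35 = 35.605458
residual = y − ŷ = 32.60 − 35.605458 = -3.005458

-3.005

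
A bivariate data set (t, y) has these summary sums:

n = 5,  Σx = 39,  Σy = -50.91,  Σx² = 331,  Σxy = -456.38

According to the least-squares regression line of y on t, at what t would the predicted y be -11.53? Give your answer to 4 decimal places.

Sxx = Σx² − (Σx)²/n = 331 − 304.2 = 26.8
Sxy = Σxy − (Σx)(Σy)/n = -456.38 − (-397.098) = -59.282
b = Sxy/Sxx = -59.282/26.8 = -2.212015
a = ȳ − b·x̄ = -10.182 − (-2.212015)·7.8 = 7.071716
Set a + b·x = -11.53: x = (-11.53 − 7.071716) / (-2.212015) = 8.409399

8.4094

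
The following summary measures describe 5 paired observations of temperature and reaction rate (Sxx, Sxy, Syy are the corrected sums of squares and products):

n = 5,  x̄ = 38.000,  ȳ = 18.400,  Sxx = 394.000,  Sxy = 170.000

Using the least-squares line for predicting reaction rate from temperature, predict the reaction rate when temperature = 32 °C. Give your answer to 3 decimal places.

15.811

b = Sxy/Sxx = 170/394 = 0.431472
a = ȳ − b·x̄ = 18.4 − 0.431472·38 = 2.004061
ŷ(32) = a + b·32 = 2.004061 + 0.431472·32 = 15.811168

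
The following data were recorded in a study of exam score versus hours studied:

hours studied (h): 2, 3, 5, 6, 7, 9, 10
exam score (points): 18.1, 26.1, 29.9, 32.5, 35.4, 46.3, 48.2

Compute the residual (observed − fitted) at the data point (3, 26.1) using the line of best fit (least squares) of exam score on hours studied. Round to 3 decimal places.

n = 7, Σx = 42, Σy = 236.5, Σxy = 1605.5, Σx² = 304
Sxx = Σx² − (Σx)²/n = 304 − 252 = 52
Sxy = Σxy − (Σx)(Σy)/n = 1605.5 − 1419 = 186.5
b = Sxy/Sxx = 186.5/52 = 3.586538
a = ȳ − b·x̄ = 33.785714 − 3.586538·6 = 12.266484
ŷ(3) = 12.266484 + 3.586538·3 = 23.026099
residual = y − ŷ = 26.1 − 23.026099 = 3.073901

3.074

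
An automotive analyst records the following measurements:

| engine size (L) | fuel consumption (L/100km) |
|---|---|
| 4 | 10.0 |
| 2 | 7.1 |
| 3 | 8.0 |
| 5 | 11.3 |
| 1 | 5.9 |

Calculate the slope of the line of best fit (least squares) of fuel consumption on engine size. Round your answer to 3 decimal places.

n = 5, Σx = 15, Σy = 42.3, Σxy = 140.6, Σx² = 55
Sxx = Σx² − (Σx)²/n = 55 − 45 = 10
Sxy = Σxy − (Σx)(Σy)/n = 140.6 − 126.9 = 13.7
b = Sxy/Sxx = 13.7/10 = 1.37

1.370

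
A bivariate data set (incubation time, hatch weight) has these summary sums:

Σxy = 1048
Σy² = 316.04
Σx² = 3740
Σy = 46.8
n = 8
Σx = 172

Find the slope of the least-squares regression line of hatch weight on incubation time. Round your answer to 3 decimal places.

0.995

Sxx = Σx² − (Σx)²/n = 3740 − 3698 = 42
Sxy = Σxy − (Σx)(Σy)/n = 1048 − 1006.2 = 41.8
b = Sxy/Sxx = 41.8/42 = 0.995238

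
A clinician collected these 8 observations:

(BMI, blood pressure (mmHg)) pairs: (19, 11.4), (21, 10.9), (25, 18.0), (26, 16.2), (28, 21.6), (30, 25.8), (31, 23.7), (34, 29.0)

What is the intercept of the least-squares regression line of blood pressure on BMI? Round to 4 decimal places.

-14.2760

n = 8, Σx = 214, Σy = 156.6, Σxy = 4416.2, Σx² = 5904
Sxx = Σx² − (Σx)²/n = 5904 − 5724.5 = 179.5
Sxy = Σxy − (Σx)(Σy)/n = 4416.2 − 4189.05 = 227.15
b = Sxy/Sxx = 227.15/179.5 = 1.265460
a = ȳ − b·x̄ = 19.575 − 1.265460·26.75 = -14.276045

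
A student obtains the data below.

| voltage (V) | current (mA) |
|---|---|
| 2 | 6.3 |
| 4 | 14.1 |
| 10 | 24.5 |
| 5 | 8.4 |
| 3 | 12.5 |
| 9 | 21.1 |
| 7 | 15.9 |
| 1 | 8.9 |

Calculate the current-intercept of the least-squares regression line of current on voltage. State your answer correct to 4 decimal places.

4.9865

n = 8, Σx = 41, Σy = 111.7, Σxy = 703.6, Σx² = 285
Sxx = Σx² − (Σx)²/n = 285 − 210.125 = 74.875
Sxy = Σxy − (Σx)(Σy)/n = 703.6 − 572.4625 = 131.1375
b = Sxy/Sxx = 131.1375/74.875 = 1.751419
a = ȳ − b·x̄ = 13.9625 − 1.751419·5.125 = 4.986477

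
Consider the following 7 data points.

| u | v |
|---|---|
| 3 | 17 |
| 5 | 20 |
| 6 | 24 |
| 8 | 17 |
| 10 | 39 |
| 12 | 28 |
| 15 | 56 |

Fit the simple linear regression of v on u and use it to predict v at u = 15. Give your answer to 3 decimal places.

n = 7, Σx = 59, Σy = 201, Σxy = 1997, Σx² = 603
Sxx = Σx² − (Σx)²/n = 603 − 497.285714 = 105.714286
Sxy = Σxy − (Σx)(Σy)/n = 1997 − 1694.142857 = 302.857143
b = Sxy/Sxx = 302.857143/105.714286 = 2.864865
a = ȳ − b·x̄ = 28.714286 − 2.864865·8.428571 = 4.567568
ŷ(15) = a + b·15 = 4.567568 + 2.864865·15 = 47.540541

47.541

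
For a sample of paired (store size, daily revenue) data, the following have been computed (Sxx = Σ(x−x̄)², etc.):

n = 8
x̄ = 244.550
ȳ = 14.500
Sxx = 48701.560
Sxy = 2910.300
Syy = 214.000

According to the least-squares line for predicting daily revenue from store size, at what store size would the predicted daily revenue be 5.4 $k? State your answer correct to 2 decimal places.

b = Sxy/Sxx = 2910.3/48701.56 = 0.059758
a = ȳ − b·x̄ = 14.5 − 0.059758·244.55 = -0.113780
Set a + b·x = 5.4: x = (5.4 − (-0.113780)) / 0.059758 = 92.268725

92.27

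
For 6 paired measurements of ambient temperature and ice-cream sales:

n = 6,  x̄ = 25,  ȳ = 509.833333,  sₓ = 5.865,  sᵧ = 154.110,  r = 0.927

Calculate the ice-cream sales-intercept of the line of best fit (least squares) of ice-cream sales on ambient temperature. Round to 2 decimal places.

-99.12

b = r · sᵧ/sₓ = 0.927 · 154.11/5.865 = 24.358051
a = ȳ − b·x̄ = 509.833333 − 24.358051·25 = -99.117946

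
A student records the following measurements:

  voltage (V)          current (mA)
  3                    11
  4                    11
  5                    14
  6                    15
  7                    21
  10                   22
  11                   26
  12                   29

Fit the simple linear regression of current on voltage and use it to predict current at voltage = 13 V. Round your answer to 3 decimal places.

30.035

n = 8, Σx = 58, Σy = 149, Σxy = 1238, Σx² = 500
Sxx = Σx² − (Σx)²/n = 500 − 420.5 = 79.5
Sxy = Σxy − (Σx)(Σy)/n = 1238 − 1080.25 = 157.75
b = Sxy/Sxx = 157.75/79.5 = 1.984277
a = ȳ − b·x̄ = 18.625 − 1.984277·7.25 = 4.238994
ŷ(13) = a + b·13 = 4.238994 + 1.984277·13 = 30.034591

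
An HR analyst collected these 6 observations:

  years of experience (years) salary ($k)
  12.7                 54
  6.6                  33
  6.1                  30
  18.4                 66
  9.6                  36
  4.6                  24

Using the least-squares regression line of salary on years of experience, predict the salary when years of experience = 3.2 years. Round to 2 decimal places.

20.70

n = 6, Σx = 58, Σy = 243, Σxy = 2757, Σx² = 693.94
Sxx = Σx² − (Σx)²/n = 693.94 − 560.666667 = 133.273333
Sxy = Σxy − (Σx)(Σy)/n = 2757 − 2349 = 408
b = Sxy/Sxx = 408/133.273333 = 3.061378
a = ȳ − b·x̄ = 40.5 − 3.061378·9.666667 = 10.906683
ŷ(3.2) = a + b·3.2 = 10.906683 + 3.061378·3.2 = 20.703091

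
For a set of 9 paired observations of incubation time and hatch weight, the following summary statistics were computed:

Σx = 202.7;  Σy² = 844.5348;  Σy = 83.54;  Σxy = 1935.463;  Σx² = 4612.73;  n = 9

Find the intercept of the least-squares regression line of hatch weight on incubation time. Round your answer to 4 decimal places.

-16.3146

Sxx = Σx² − (Σx)²/n = 4612.73 − 4565.254444 = 47.475556
Sxy = Σxy − (Σx)(Σy)/n = 1935.463 − 1881.506444 = 53.956556
b = Sxy/Sxx = 53.956556/47.475556 = 1.136512
a = ȳ − b·x̄ = 9.282222 − 1.136512·22.522222 = -16.314562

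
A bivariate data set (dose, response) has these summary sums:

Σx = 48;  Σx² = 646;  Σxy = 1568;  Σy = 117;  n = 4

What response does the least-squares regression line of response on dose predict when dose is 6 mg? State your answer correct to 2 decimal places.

Sxx = Σx² − (Σx)²/n = 646 − 576 = 70
Sxy = Σxy − (Σx)(Σy)/n = 1568 − 1404 = 164
b = Sxy/Sxx = 164/70 = 2.342857
a = ȳ − b·x̄ = 29.25 − 2.342857·12 = 1.135714
ŷ(6) = a + b·6 = 1.135714 + 2.342857·6 = 15.192857

15.19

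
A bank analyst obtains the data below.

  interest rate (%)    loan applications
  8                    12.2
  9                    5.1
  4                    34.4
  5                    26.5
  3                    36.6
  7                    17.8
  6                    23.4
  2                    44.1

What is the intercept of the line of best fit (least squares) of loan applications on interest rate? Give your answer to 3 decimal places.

n = 8, Σx = 44, Σy = 200.1, Σxy = 876.6, Σx² = 284
Sxx = Σx² − (Σx)²/n = 284 − 242 = 42
Sxy = Σxy − (Σx)(Σy)/n = 876.6 − 1100.55 = -223.95
b = Sxy/Sxx = -223.95/42 = -5.332143
a = ȳ − b·x̄ = 25.0125 − (-5.332143)·5.5 = 54.339286

54.339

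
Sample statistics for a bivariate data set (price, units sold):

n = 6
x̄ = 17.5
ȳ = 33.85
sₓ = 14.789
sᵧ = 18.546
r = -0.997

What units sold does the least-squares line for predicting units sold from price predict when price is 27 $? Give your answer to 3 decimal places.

21.972

b = r · sᵧ/sₓ = -0.997 · 18.546/14.789 = -1.250278
a = ȳ − b·x̄ = 33.85 − (-1.250278)·17.5 = 55.729866
ŷ(27) = a + b·27 = 55.729866 + (-1.250278)·27 = 21.972359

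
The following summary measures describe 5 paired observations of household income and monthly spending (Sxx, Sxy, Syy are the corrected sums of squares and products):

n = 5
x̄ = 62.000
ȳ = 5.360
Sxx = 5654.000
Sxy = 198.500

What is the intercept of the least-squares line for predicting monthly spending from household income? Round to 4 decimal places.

b = Sxy/Sxx = 198.5/5654 = 0.035108
a = ȳ − b·x̄ = 5.36 − 0.035108·62 = 3.183311

3.1833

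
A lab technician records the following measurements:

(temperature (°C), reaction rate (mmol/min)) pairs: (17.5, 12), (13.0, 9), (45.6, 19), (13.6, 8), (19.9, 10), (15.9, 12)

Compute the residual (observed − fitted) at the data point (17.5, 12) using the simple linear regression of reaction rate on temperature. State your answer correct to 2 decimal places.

1.35

n = 6, Σx = 125.5, Σy = 70, Σxy = 1692, Σx² = 3388.39
Sxx = Σx² − (Σx)²/n = 3388.39 − 2625.041667 = 763.348333
Sxy = Σxy − (Σx)(Σy)/n = 1692 − 1464.166667 = 227.833333
b = Sxy/Sxx = 227.833333/763.348333 = 0.298466
a = ȳ − b·x̄ = 11.666667 − 0.298466·20.916667 = 5.423758
ŷ(17.5) = 5.423758 + 0.298466·17.5 = 10.646909
residual = y − ŷ = 12 − 10.646909 = 1.353091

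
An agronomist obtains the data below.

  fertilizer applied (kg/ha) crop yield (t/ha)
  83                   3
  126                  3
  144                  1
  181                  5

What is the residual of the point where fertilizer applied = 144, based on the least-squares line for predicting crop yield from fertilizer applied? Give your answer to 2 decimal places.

-2.16

n = 4, Σx = 534, Σy = 12, Σxy = 1676, Σx² = 76262
Sxx = Σx² − (Σx)²/n = 76262 − 71289 = 4973
Sxy = Σxy − (Σx)(Σy)/n = 1676 − 1602 = 74
b = Sxy/Sxx = 74/4973 = 0.014880
a = ȳ − b·x̄ = 3 − 0.014880·133.5 = 1.013473
ŷ(144) = 1.013473 + 0.014880·144 = 3.156244
residual = y − ŷ = 1 − 3.156244 = -2.156244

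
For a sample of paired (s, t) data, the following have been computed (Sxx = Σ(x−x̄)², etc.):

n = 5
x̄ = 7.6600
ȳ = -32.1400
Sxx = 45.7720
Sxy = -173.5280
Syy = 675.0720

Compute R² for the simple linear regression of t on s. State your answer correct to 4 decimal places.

R² = Sxy²/(Sxx·Syy) = (-173.528)²/(45.772·675.072) = 0.974516

0.9745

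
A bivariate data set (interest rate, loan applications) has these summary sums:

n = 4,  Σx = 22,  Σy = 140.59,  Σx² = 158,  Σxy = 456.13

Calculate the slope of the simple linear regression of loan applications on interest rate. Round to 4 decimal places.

Sxx = Σx² − (Σx)²/n = 158 − 121 = 37
Sxy = Σxy − (Σx)(Σy)/n = 456.13 − 773.245 = -317.115
b = Sxy/Sxx = -317.115/37 = -8.570676

-8.5707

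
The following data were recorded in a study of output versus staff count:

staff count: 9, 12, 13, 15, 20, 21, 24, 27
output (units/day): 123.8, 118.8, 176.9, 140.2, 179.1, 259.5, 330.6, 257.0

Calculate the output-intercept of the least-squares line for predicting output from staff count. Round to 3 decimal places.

15.869

n = 8, Σx = 141, Σy = 1585.9, Σxy = 30847.4, Σx² = 2765
Sxx = Σx² − (Σx)²/n = 2765 − 2485.125 = 279.875
Sxy = Σxy − (Σx)(Σy)/n = 30847.4 − 27951.4875 = 2895.9125
b = Sxy/Sxx = 2895.9125/279.875 = 10.347164
a = ȳ − b·x̄ = 198.2375 − 10.347164·17.625 = 15.868736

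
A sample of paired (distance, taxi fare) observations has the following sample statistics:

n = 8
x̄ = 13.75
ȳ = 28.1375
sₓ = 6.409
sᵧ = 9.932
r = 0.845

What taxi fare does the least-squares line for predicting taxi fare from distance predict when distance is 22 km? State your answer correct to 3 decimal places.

38.941

b = r · sᵧ/sₓ = 0.845 · 9.932/6.409 = 1.309493
a = ȳ − b·x̄ = 28.1375 − 1.309493·13.75 = 10.131973
ŷ(22) = a + b·22 = 10.131973 + 1.309493·22 = 38.940816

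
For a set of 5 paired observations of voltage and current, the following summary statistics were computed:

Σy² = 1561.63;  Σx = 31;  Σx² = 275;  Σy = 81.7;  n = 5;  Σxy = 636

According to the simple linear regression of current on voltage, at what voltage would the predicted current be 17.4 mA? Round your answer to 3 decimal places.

Sxx = Σx² − (Σx)²/n = 275 − 192.2 = 82.8
Sxy = Σxy − (Σx)(Σy)/n = 636 − 506.54 = 129.46
b = Sxy/Sxx = 129.46/82.8 = 1.563527
a = ȳ − b·x̄ = 16.34 − 1.563527·6.2 = 6.646135
Set a + b·x = 17.4: x = (17.4 − 6.646135) / 1.563527 = 6.877955

6.878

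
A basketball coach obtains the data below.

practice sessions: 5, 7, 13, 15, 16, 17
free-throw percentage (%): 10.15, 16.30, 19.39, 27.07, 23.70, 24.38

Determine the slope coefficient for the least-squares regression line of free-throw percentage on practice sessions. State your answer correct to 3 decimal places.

n = 6, Σx = 73, Σy = 120.99, Σxy = 1616.63, Σx² = 1013
Sxx = Σx² − (Σx)²/n = 1013 − 888.166667 = 124.833333
Sxy = Σxy − (Σx)(Σy)/n = 1616.63 − 1472.045 = 144.585
b = Sxy/Sxx = 144.585/124.833333 = 1.158224

1.158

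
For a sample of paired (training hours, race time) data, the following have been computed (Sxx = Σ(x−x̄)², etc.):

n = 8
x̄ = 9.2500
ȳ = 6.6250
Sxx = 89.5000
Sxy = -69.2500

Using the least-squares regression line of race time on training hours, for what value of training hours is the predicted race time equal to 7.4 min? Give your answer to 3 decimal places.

b = Sxy/Sxx = -69.25/89.5 = -0.773743
a = ȳ − b·x̄ = 6.625 − (-0.773743)·9.25 = 13.782123
Set a + b·x = 7.4: x = (7.4 − 13.782123) / (-0.773743) = 8.248375

8.248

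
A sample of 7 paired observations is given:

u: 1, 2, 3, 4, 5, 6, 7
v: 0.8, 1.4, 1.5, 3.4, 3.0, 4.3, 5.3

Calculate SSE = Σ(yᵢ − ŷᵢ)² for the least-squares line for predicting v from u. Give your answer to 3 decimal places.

1.097

n = 7, Σx = 28, Σy = 19.7, Σxy = 99.6, Σx² = 140, Σy² = 71.99
Sxx = Σx² − (Σx)²/n = 140 − 112 = 28
Sxy = Σxy − (Σx)(Σy)/n = 99.6 − 78.8 = 20.8
Syy = Σy² − (Σy)²/n = 71.99 − 55.441429 = 16.548571
b = Sxy/Sxx = 20.8/28 = 0.742857
SSE = Syy − b·Sxy = 16.548571 − 0.742857·20.8 = 1.097143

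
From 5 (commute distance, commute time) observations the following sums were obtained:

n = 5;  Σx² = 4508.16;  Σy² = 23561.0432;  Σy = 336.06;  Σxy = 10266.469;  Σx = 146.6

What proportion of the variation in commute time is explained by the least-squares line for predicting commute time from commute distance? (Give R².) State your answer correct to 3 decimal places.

0.835

Sxx = Σx² − (Σx)²/n = 4508.16 − 4298.312 = 209.848
Sxy = Σxy − (Σx)(Σy)/n = 10266.469 − 9853.2792 = 413.1898
Syy = Σy² − (Σy)²/n = 23561.0432 − 22587.26472 = 973.77848
R² = Sxy²/(Sxx·Syy) = (413.1898)²/(209.848·973.77848) = 0.835476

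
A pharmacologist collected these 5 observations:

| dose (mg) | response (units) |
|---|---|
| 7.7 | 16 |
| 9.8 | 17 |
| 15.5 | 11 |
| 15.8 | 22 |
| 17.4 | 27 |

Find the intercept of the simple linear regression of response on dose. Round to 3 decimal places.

n = 5, Σx = 66.2, Σy = 93, Σxy = 1277.7, Σx² = 947.98
Sxx = Σx² − (Σx)²/n = 947.98 − 876.488 = 71.492
Sxy = Σxy − (Σx)(Σy)/n = 1277.7 − 1231.32 = 46.38
b = Sxy/Sxx = 46.38/71.492 = 0.648744
a = ȳ − b·x̄ = 18.6 − 0.648744·13.24 = 10.010631

10.011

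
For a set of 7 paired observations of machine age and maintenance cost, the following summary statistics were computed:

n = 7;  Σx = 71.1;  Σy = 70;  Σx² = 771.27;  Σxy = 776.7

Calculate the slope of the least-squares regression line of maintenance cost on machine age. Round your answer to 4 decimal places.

1.3382

Sxx = Σx² − (Σx)²/n = 771.27 − 722.172857 = 49.097143
Sxy = Σxy − (Σx)(Σy)/n = 776.7 − 711 = 65.7
b = Sxy/Sxx = 65.7/49.097143 = 1.338163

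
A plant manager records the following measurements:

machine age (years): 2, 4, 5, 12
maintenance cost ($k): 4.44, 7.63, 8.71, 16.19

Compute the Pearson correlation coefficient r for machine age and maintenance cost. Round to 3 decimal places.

0.996

n = 4, Σx = 23, Σy = 36.97, Σxy = 277.23, Σx² = 189, Σy² = 415.9107
Sxx = Σx² − (Σx)²/n = 189 − 132.25 = 56.75
Sxy = Σxy − (Σx)(Σy)/n = 277.23 − 212.5775 = 64.6525
Syy = Σy² − (Σy)²/n = 415.9107 − 341.695225 = 74.215475
r = Sxy/√(Sxx·Syy) = 64.6525/√(4211.728206) = 64.6525/64.897829 = 0.996220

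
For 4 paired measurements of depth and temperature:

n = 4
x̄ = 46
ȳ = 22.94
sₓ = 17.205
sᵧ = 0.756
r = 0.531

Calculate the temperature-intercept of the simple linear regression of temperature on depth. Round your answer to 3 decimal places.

21.867

b = r · sᵧ/sₓ = 0.531 · 0.756/17.205 = 0.023333
a = ȳ − b·x̄ = 22.94 − 0.023333·46 = 21.866704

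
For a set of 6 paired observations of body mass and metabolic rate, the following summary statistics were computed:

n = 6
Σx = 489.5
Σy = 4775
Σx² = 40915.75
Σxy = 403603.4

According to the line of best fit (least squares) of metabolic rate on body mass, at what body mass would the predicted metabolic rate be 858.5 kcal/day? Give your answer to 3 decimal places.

85.960

Sxx = Σx² − (Σx)²/n = 40915.75 − 39935.041667 = 980.708333
Sxy = Σxy − (Σx)(Σy)/n = 403603.4 − 389560.416667 = 14042.983333
b = Sxy/Sxx = 14042.983333/980.708333 = 14.319225
a = ȳ − b·x̄ = 795.833333 − 14.319225·81.583333 = -372.376777
Set a + b·x = 858.5: x = (858.5 − (-372.376777)) / 14.319225 = 85.959734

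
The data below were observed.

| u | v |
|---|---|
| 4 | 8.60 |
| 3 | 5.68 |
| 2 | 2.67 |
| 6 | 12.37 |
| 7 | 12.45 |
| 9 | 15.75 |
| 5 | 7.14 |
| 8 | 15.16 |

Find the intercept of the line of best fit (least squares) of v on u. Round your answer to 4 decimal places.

-0.2198

n = 8, Σx = 44, Σy = 79.82, Σxy = 516.88, Σx² = 284
Sxx = Σx² − (Σx)²/n = 284 − 242 = 42
Sxy = Σxy − (Σx)(Σy)/n = 516.88 − 439.01 = 77.87
b = Sxy/Sxx = 77.87/42 = 1.854048
a = ȳ − b·x̄ = 9.9775 − 1.854048·5.5 = -0.219762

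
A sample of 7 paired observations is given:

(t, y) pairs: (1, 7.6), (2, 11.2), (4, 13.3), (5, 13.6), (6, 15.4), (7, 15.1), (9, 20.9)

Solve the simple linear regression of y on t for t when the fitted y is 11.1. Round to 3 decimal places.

2.883

n = 7, Σx = 34, Σy = 97.1, Σxy = 537.4, Σx² = 212
Sxx = Σx² − (Σx)²/n = 212 − 165.142857 = 46.857143
Sxy = Σxy − (Σx)(Σy)/n = 537.4 − 471.628571 = 65.771429
b = Sxy/Sxx = 65.771429/46.857143 = 1.403659
a = ȳ − b·x̄ = 13.871429 − 1.403659·4.857143 = 7.053659
Set a + b·x = 11.1: x = (11.1 − 7.053659) / 1.403659 = 2.882711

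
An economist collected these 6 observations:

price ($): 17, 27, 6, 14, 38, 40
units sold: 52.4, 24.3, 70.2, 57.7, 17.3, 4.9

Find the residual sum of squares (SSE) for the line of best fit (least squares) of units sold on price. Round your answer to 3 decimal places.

n = 6, Σx = 142, Σy = 226.8, Σxy = 3629.3, Σx² = 4294, Σy² = 11916.88
Sxx = Σx² − (Σx)²/n = 4294 − 3360.666667 = 933.333333
Sxy = Σxy − (Σx)(Σy)/n = 3629.3 − 5367.6 = -1738.3
Syy = Σy² − (Σy)²/n = 11916.88 − 8573.04 = 3343.84
b = Sxy/Sxx = -1738.3/933.333333 = -1.862464
SSE = Syy − b·Sxy = 3343.84 − (-1.862464)·(-1738.3) = 106.318332

106.318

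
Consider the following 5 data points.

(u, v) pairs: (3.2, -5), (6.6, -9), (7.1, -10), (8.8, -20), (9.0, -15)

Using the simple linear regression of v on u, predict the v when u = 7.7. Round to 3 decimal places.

n = 5, Σx = 34.7, Σy = -59, Σxy = -457.4, Σx² = 262.65
Sxx = Σx² − (Σx)²/n = 262.65 − 240.818 = 21.832
Sxy = Σxy − (Σx)(Σy)/n = -457.4 − (-409.46) = -47.94
b = Sxy/Sxx = -47.94/21.832 = -2.195859
a = ȳ − b·x̄ = -11.8 − (-2.195859)·6.94 = 3.439263
ŷ(7.7) = a + b·7.7 = 3.439263 + (-2.195859)·7.7 = -13.468853

-13.469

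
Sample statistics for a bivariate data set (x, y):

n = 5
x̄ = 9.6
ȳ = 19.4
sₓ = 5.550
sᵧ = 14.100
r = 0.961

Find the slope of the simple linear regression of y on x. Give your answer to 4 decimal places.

b = r · sᵧ/sₓ = 0.961 · 14.1/5.55 = 2.441459

2.4415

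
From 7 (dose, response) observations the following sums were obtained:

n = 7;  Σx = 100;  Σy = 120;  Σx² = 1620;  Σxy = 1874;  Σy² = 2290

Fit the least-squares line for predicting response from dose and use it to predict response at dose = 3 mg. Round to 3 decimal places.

Sxx = Σx² − (Σx)²/n = 1620 − 1428.571429 = 191.428571
Sxy = Σxy − (Σx)(Σy)/n = 1874 − 1714.285714 = 159.714286
b = Sxy/Sxx = 159.714286/191.428571 = 0.834328
a = ȳ − b·x̄ = 17.142857 − 0.834328·14.285714 = 5.223881
ŷ(3) = a + b·3 = 5.223881 + 0.834328·3 = 7.726866

7.727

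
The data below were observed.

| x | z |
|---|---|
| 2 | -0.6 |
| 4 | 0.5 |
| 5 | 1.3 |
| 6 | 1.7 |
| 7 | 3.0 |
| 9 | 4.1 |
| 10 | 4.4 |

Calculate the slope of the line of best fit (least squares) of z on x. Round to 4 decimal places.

n = 7, Σx = 43, Σy = 14.4, Σxy = 119.4, Σx² = 311
Sxx = Σx² − (Σx)²/n = 311 − 264.142857 = 46.857143
Sxy = Σxy − (Σx)(Σy)/n = 119.4 − 88.457143 = 30.942857
b = Sxy/Sxx = 30.942857/46.857143 = 0.660366

0.6604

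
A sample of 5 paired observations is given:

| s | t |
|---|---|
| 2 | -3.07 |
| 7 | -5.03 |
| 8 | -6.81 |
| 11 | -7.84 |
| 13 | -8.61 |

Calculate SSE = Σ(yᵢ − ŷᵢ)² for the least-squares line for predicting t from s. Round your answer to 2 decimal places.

0.83

n = 5, Σx = 41, Σy = -31.36, Σxy = -294, Σx² = 407, Σy² = 216.6996
Sxx = Σx² − (Σx)²/n = 407 − 336.2 = 70.8
Sxy = Σxy − (Σx)(Σy)/n = -294 − (-257.152) = -36.848
Syy = Σy² − (Σy)²/n = 216.6996 − 196.68992 = 20.00968
b = Sxy/Sxx = -36.848/70.8 = -0.520452
SSE = Syy − b·Sxy = 20.00968 − (-0.520452)·(-36.848) = 0.832066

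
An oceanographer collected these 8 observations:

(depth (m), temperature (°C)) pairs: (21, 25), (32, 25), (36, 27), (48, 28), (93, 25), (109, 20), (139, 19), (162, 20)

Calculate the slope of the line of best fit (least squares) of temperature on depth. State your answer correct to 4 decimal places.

-0.0548

n = 8, Σx = 640, Σy = 189, Σxy = 14027, Σx² = 71160
Sxx = Σx² − (Σx)²/n = 71160 − 51200 = 19960
Sxy = Σxy − (Σx)(Σy)/n = 14027 − 15120 = -1093
b = Sxy/Sxx = -1093/19960 = -0.054760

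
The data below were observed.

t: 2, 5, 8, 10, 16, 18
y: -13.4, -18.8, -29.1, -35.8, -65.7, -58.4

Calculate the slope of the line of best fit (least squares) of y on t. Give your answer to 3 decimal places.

n = 6, Σx = 59, Σy = -221.2, Σxy = -2814, Σx² = 773
Sxx = Σx² − (Σx)²/n = 773 − 580.166667 = 192.833333
Sxy = Σxy − (Σx)(Σy)/n = -2814 − (-2175.133333) = -638.866667
b = Sxy/Sxx = -638.866667/192.833333 = -3.313051

-3.313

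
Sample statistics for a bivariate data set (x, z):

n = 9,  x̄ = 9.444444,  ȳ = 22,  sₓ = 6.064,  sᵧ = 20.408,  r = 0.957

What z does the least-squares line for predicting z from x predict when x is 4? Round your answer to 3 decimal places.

b = r · sᵧ/sₓ = 0.957 · 20.408/6.064 = 3.220722
a = ȳ − b·x̄ = 22 − 3.220722·9.444444 = -8.417925
ŷ(4) = a + b·4 = -8.417925 + 3.220722·4 = 4.464961

4.465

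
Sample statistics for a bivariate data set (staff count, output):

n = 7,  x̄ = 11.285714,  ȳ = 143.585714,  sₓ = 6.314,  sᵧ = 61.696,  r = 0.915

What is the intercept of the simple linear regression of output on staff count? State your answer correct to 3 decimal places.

b = r · sᵧ/sₓ = 0.915 · 61.696/6.314 = 8.940741
a = ȳ − b·x̄ = 143.585714 − 8.940741·11.285714 = 42.683066

42.683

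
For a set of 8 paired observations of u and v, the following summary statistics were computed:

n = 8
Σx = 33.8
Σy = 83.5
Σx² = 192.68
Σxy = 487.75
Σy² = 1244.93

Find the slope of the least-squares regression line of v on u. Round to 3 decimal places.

2.706

Sxx = Σx² − (Σx)²/n = 192.68 − 142.805 = 49.875
Sxy = Σxy − (Σx)(Σy)/n = 487.75 − 352.7875 = 134.9625
b = Sxy/Sxx = 134.9625/49.875 = 2.706015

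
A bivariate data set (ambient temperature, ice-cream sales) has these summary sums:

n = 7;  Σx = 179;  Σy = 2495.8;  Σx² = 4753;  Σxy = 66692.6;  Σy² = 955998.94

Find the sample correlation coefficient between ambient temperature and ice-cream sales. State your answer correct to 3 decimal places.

0.842

Sxx = Σx² − (Σx)²/n = 4753 − 4577.285714 = 175.714286
Sxy = Σxy − (Σx)(Σy)/n = 66692.6 − 63821.171429 = 2871.428571
Syy = Σy² − (Σy)²/n = 955998.94 − 889859.662857 = 66139.277143
r = Sxy/√(Sxx·Syy) = 2871.428571/√(11621615.840816) = 2871.428571/3409.049111 = 0.842296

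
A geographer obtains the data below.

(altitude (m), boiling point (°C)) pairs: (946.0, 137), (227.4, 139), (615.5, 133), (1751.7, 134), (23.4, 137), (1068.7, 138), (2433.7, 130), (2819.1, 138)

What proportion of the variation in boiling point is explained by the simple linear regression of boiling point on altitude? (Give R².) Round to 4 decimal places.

0.1336

n = 8, Σx = 9885.5, Σy = 1086, Σxy = 1333903.1, Σx² = 19406807.65, Σy² = 147492
Sxx = Σx² − (Σx)²/n = 19406807.65 − 12215388.78125 = 7191418.86875
Sxy = Σxy − (Σx)(Σy)/n = 1333903.1 − 1341956.625 = -8053.525
Syy = Σy² − (Σy)²/n = 147492 − 147424.5 = 67.5
R² = Sxy²/(Sxx·Syy) = (-8053.525)²/(7191418.86875·67.5) = 0.133615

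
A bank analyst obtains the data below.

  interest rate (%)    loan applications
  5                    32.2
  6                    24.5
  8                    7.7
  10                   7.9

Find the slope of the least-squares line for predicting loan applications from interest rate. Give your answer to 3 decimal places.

-5.124

n = 4, Σx = 29, Σy = 72.3, Σxy = 448.6, Σx² = 225
Sxx = Σx² − (Σx)²/n = 225 − 210.25 = 14.75
Sxy = Σxy − (Σx)(Σy)/n = 448.6 − 524.175 = -75.575
b = Sxy/Sxx = -75.575/14.75 = -5.123729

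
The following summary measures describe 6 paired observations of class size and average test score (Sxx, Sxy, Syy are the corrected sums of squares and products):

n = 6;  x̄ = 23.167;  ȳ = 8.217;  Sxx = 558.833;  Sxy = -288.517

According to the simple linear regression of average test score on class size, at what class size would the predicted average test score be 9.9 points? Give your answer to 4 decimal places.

19.9072

b = Sxy/Sxx = -288.517/558.833 = -0.516285
a = ȳ − b·x̄ = 8.217 − (-0.516285)·23.167 = 20.177771
Set a + b·x = 9.9: x = (9.9 − 20.177771) / (-0.516285) = 19.907172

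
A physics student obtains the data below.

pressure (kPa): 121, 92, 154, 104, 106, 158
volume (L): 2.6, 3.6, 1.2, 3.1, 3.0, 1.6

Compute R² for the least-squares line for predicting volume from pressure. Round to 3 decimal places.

n = 6, Σx = 735, Σy = 15.1, Σxy = 1723.8, Σx² = 93837, Σy² = 42.33
Sxx = Σx² − (Σx)²/n = 93837 − 90037.5 = 3799.5
Sxy = Σxy − (Σx)(Σy)/n = 1723.8 − 1849.75 = -125.95
Syy = Σy² − (Σy)²/n = 42.33 − 38.001667 = 4.328333
R² = Sxy²/(Sxx·Syy) = (-125.95)²/(3799.5·4.328333) = 0.964604

0.965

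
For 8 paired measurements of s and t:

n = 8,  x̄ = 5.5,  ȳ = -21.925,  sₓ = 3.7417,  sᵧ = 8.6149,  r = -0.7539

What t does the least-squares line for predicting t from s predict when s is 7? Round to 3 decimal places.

b = r · sᵧ/sₓ = -0.7539 · 8.6149/3.7417 = -1.735781
a = ȳ − b·x̄ = -21.925 − (-1.735781)·5.5 = -12.378203
ŷ(7) = a + b·7 = -12.378203 + (-1.735781)·7 = -24.528672

-24.529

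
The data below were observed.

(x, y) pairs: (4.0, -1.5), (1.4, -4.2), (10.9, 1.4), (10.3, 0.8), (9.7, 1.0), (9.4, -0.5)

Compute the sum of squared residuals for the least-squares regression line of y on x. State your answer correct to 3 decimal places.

n = 6, Σx = 45.7, Σy = -3, Σxy = 16.62, Σx² = 425.31, Σy² = 23.74
Sxx = Σx² − (Σx)²/n = 425.31 − 348.081667 = 77.228333
Sxy = Σxy − (Σx)(Σy)/n = 16.62 − (-22.85) = 39.47
Syy = Σy² − (Σy)²/n = 23.74 − 1.5 = 22.24
b = Sxy/Sxx = 39.47/77.228333 = 0.511082
SSE = Syy − b·Sxy = 22.24 − 0.511082·39.47 = 2.067599

2.068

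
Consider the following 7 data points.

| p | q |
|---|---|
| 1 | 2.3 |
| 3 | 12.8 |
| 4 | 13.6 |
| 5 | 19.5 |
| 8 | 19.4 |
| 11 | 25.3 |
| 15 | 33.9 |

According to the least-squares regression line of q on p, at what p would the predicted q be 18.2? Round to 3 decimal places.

n = 7, Σx = 47, Σy = 126.8, Σxy = 1134.6, Σx² = 461
Sxx = Σx² − (Σx)²/n = 461 − 315.571429 = 145.428571
Sxy = Σxy − (Σx)(Σy)/n = 1134.6 − 851.371429 = 283.228571
b = Sxy/Sxx = 283.228571/145.428571 = 1.947544
a = ȳ − b·x̄ = 18.114286 − 1.947544·6.714286 = 5.037917
Set a + b·x = 18.2: x = (18.2 − 5.037917) / 1.947544 = 6.758297

6.758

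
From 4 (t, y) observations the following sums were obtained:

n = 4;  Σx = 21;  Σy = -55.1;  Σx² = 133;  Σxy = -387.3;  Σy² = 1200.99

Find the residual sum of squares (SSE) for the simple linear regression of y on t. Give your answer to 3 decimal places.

19.618

Sxx = Σx² − (Σx)²/n = 133 − 110.25 = 22.75
Sxy = Σxy − (Σx)(Σy)/n = -387.3 − (-289.275) = -98.025
Syy = Σy² − (Σy)²/n = 1200.99 − 759.0025 = 441.9875
b = Sxy/Sxx = -98.025/22.75 = -4.308791
SSE = Syy − b·Sxy = 441.9875 − (-4.308791)·(-98.025) = 19.618242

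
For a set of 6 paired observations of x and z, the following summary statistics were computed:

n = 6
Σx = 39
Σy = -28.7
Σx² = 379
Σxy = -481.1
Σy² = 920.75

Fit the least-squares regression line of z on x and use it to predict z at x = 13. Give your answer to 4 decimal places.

-20.0389

Sxx = Σx² − (Σx)²/n = 379 − 253.5 = 125.5
Sxy = Σxy − (Σx)(Σy)/n = -481.1 − (-186.55) = -294.55
b = Sxy/Sxx = -294.55/125.5 = -2.347012
a = ȳ − b·x̄ = -4.783333 − (-2.347012)·6.5 = 10.472244
ŷ(13) = a + b·13 = 10.472244 + (-2.347012)·13 = -20.038911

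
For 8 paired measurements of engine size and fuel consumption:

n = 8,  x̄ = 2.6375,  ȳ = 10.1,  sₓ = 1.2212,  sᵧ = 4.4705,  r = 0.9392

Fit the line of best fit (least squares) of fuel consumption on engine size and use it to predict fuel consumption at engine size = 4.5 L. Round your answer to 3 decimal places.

b = r · sᵧ/sₓ = 0.9392 · 4.4705/1.2212 = 3.438170
a = ȳ − b·x̄ = 10.1 − 3.438170·2.6375 = 1.031826
ŷ(4.5) = a + b·4.5 = 1.031826 + 3.438170·4.5 = 16.503592

16.504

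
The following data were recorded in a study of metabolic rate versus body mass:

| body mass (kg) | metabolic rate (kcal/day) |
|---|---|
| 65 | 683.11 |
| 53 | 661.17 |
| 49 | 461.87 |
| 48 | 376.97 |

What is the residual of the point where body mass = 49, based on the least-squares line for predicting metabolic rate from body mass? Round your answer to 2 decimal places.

-10.41

n = 4, Σx = 215, Σy = 2183.12, Σxy = 120170.35, Σx² = 11739
Sxx = Σx² − (Σx)²/n = 11739 − 11556.25 = 182.75
Sxy = Σxy − (Σx)(Σy)/n = 120170.35 − 117342.7 = 2827.65
b = Sxy/Sxx = 2827.65/182.75 = 15.472777
a = ȳ − b·x̄ = 545.78 − 15.472777·53.75 = -285.881765
ŷ(49) = -285.881765 + 15.472777·49 = 472.284309
residual = y − ŷ = 461.87 − 472.284309 = -10.414309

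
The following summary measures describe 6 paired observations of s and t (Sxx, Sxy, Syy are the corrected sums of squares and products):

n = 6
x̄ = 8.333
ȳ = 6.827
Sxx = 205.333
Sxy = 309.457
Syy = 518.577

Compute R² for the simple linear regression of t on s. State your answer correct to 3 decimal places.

0.899

R² = Sxy²/(Sxx·Syy) = (309.457)²/(205.333·518.577) = 0.899350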